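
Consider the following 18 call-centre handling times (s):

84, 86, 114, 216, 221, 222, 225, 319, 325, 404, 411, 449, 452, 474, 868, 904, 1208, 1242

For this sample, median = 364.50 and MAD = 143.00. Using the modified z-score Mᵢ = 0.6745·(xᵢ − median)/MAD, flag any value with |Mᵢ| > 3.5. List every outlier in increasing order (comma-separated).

1208, 1242

|Mᵢ| > 3.5 ⇔ |xᵢ − 364.50| > 3.5·143.00/0.6745 = 742.03.
So outliers lie outside [-377.53, 1106.53].
1208: M = 3.98 → outlier.
1242: M = 4.14 → outlier.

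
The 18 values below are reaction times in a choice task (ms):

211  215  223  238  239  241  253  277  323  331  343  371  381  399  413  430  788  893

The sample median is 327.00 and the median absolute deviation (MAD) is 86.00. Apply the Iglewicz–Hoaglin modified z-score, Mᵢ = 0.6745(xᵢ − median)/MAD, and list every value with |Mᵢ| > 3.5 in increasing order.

788, 893

|Mᵢ| > 3.5 ⇔ |xᵢ − 327.00| > 3.5·86.00/0.6745 = 446.26.
So outliers lie outside [-119.26, 773.26].
788: M = 3.62 → outlier.
893: M = 4.44 → outlier.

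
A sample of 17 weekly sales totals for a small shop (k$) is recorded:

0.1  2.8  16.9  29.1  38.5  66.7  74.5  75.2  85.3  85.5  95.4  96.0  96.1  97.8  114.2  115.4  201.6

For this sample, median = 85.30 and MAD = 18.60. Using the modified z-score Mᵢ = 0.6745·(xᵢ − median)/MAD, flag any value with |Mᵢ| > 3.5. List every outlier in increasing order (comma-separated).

201.6

|Mᵢ| > 3.5 ⇔ |xᵢ − 85.30| > 3.5·18.60/0.6745 = 96.52.
So outliers lie outside [-11.22, 181.82].
201.6: M = 4.22 → outlier.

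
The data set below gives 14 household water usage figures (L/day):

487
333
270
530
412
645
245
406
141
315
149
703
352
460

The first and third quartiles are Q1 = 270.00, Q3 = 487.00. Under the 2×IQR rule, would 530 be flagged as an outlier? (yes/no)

no

IQR = Q3 − Q1 = 487.00 − 270.00 = 217.00.
Lower fence = Q1 − 2·IQR = 270.00 − 434.00 = -164.00.
Upper fence = Q3 + 2·IQR = 487.00 + 434.00 = 921.00.
530 lies within [-164.00, 921.00].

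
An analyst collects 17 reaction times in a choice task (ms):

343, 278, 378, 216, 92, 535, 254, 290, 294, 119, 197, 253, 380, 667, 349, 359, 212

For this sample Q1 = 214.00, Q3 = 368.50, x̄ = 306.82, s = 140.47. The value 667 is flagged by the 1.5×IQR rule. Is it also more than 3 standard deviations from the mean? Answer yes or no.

no

z = (667 − 306.82) / 140.47 = 2.56.
|z| = 2.56 ≤ 3.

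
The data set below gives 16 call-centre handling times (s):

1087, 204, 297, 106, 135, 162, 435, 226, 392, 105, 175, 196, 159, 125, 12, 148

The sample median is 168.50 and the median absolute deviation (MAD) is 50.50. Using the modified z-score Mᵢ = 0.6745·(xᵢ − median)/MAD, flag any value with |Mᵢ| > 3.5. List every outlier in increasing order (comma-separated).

|Mᵢ| > 3.5 ⇔ |xᵢ − 168.50| > 3.5·50.50/0.6745 = 262.05.
So outliers lie outside [-93.55, 430.55].
435: M = 3.56 → outlier.
1087: M = 12.27 → outlier.

435, 1087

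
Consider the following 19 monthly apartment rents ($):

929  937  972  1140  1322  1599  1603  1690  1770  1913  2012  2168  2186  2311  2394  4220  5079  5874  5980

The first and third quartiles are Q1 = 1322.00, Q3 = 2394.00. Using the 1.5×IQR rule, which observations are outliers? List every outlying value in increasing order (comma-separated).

4220, 5079, 5874, 5980

IQR = Q3 − Q1 = 2394.00 − 1322.00 = 1072.00.
Lower fence = Q1 − 1.5·IQR = 1322.00 − 1608.00 = -286.00.
Upper fence = Q3 + 1.5·IQR = 2394.00 + 1608.00 = 4002.00.
4220 > 4002.00 → outlier.
5079 > 4002.00 → outlier.
5874 > 4002.00 → outlier.
5980 > 4002.00 → outlier.
All remaining values lie within [-286.00, 4002.00].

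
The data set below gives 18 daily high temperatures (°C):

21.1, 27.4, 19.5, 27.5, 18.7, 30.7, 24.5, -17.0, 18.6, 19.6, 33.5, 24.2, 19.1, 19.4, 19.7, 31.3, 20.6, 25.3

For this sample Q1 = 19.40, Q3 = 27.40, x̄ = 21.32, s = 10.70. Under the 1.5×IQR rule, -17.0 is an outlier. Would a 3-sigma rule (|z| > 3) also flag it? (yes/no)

yes

z = (-17.0 − 21.32) / 10.70 = -3.58.
|z| = 3.58 > 3.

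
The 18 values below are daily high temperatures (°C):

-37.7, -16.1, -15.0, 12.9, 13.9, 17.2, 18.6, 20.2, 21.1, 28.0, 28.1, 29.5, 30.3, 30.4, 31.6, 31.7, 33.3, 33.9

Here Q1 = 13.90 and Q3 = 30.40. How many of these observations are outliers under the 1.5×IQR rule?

IQR = 16.50; fences at 13.90 − 24.75 = -10.85 and 30.40 + 24.75 = 55.15.
Outside the cutoffs: -37.7, -16.1, -15.0.

3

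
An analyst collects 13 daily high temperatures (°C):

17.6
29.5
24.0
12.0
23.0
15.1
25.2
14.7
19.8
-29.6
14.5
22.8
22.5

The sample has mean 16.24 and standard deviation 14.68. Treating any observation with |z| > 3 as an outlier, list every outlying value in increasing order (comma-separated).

Cutoffs at x̄ ± 3s: 16.24 ± 3·14.68 = [-27.80, 60.28].
-29.6: z = -3.12, |z| > 3 → outlier.
Every other value lies within [-27.80, 60.28].

-29.6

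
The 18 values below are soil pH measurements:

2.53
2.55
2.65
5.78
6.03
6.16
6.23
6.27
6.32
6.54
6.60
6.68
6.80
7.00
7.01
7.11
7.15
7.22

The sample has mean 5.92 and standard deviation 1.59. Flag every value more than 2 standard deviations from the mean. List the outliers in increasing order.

Cutoffs at x̄ ± 2s: 5.92 ± 2·1.59 = [2.74, 9.10].
2.53: z = -2.13, |z| > 2 → outlier.
2.55: z = -2.12, |z| > 2 → outlier.
2.65: z = -2.06, |z| > 2 → outlier.
Every other value lies within [2.74, 9.10].

2.53, 2.55, 2.65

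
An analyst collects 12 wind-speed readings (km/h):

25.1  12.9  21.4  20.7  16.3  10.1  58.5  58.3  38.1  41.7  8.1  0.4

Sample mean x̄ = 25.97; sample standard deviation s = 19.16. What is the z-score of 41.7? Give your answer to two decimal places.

0.82

z = (41.7 − 25.97) / 19.16 = 0.82.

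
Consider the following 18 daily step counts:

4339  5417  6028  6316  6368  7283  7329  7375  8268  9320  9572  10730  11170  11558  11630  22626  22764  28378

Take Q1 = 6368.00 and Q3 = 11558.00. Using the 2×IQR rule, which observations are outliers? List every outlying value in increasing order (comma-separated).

22626, 22764, 28378

IQR = Q3 − Q1 = 11558.00 − 6368.00 = 5190.00.
Lower fence = Q1 − 2·IQR = 6368.00 − 10380.00 = -4012.00.
Upper fence = Q3 + 2·IQR = 11558.00 + 10380.00 = 21938.00.
22626 > 21938.00 → outlier.
22764 > 21938.00 → outlier.
28378 > 21938.00 → outlier.
All remaining values lie within [-4012.00, 21938.00].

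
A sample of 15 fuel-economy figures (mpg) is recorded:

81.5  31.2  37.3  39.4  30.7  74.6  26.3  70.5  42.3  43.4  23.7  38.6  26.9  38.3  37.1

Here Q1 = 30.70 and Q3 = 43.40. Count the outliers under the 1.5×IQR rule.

IQR = 12.70; fences at 30.70 − 19.05 = 11.65 and 43.40 + 19.05 = 62.45.
Outside the cutoffs: 70.5, 74.6, 81.5.

3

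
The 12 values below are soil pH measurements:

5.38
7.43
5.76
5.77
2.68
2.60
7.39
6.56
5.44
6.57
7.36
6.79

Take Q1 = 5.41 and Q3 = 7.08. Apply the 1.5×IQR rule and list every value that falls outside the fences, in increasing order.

2.60, 2.68

IQR = Q3 − Q1 = 7.08 − 5.41 = 1.67.
Lower fence = Q1 − 1.5·IQR = 5.41 − 2.505 = 2.905.
Upper fence = Q3 + 1.5·IQR = 7.08 + 2.505 = 9.585.
2.60 < 2.905 → outlier.
2.68 < 2.905 → outlier.
All remaining values lie within [2.905, 9.585].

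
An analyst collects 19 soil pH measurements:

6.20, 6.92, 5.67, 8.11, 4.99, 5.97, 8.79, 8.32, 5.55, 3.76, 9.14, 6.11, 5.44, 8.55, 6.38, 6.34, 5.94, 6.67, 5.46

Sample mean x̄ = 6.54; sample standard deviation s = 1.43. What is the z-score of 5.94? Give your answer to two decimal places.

z = (5.94 − 6.54) / 1.43 = -0.42.

-0.42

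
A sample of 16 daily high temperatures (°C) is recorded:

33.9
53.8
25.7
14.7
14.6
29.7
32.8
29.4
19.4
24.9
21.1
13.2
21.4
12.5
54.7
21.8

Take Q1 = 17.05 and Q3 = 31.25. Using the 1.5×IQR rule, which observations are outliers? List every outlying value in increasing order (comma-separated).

IQR = Q3 − Q1 = 31.25 − 17.05 = 14.20.
Lower fence = Q1 − 1.5·IQR = 17.05 − 21.30 = -4.25.
Upper fence = Q3 + 1.5·IQR = 31.25 + 21.30 = 52.55.
53.8 > 52.55 → outlier.
54.7 > 52.55 → outlier.
All remaining values lie within [-4.25, 52.55].

53.8, 54.7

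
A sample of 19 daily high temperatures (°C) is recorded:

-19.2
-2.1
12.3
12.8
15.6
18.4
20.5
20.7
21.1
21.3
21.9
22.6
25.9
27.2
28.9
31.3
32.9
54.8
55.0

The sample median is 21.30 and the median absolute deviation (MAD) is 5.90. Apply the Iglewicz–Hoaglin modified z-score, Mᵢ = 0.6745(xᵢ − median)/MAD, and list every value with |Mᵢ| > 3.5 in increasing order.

|Mᵢ| > 3.5 ⇔ |xᵢ − 21.30| > 3.5·5.90/0.6745 = 30.62.
So outliers lie outside [-9.32, 51.92].
-19.2: M = -4.63 → outlier.
54.8: M = 3.83 → outlier.
55.0: M = 3.85 → outlier.

-19.2, 54.8, 55.0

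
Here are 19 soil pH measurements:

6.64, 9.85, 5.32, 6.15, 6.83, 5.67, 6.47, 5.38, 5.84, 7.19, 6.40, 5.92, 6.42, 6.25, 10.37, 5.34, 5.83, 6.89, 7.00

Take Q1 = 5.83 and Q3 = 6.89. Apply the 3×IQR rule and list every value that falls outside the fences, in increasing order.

10.37

IQR = Q3 − Q1 = 6.89 − 5.83 = 1.06.
Lower fence = Q1 − 3·IQR = 5.83 − 3.18 = 2.65.
Upper fence = Q3 + 3·IQR = 6.89 + 3.18 = 10.07.
10.37 > 10.07 → outlier.
All remaining values lie within [2.65, 10.07].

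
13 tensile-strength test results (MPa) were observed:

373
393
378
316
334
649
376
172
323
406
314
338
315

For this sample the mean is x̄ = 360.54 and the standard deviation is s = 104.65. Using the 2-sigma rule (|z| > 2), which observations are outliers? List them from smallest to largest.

Cutoffs at x̄ ± 2s: 360.54 ± 2·104.65 = [151.24, 569.84].
649: z = 2.76, |z| > 2 → outlier.
Every other value lies within [151.24, 569.84].

649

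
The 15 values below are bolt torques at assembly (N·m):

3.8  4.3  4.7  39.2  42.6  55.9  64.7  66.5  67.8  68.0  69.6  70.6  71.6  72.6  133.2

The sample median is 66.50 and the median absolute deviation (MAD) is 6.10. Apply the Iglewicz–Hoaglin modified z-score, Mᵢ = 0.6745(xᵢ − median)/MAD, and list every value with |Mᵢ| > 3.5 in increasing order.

3.8, 4.3, 4.7, 133.2

|Mᵢ| > 3.5 ⇔ |xᵢ − 66.50| > 3.5·6.10/0.6745 = 31.65.
So outliers lie outside [34.85, 98.15].
3.8: M = -6.93 → outlier.
4.3: M = -6.88 → outlier.
4.7: M = -6.83 → outlier.
133.2: M = 7.38 → outlier.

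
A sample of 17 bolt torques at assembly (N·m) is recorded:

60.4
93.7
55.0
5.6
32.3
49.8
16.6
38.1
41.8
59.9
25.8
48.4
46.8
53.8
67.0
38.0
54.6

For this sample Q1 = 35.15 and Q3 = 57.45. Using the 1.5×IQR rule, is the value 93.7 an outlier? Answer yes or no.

yes

IQR = Q3 − Q1 = 57.45 − 35.15 = 22.30.
Lower fence = Q1 − 1.5·IQR = 35.15 − 33.45 = 1.70.
Upper fence = Q3 + 1.5·IQR = 57.45 + 33.45 = 90.90.
93.7 lies above the upper fence.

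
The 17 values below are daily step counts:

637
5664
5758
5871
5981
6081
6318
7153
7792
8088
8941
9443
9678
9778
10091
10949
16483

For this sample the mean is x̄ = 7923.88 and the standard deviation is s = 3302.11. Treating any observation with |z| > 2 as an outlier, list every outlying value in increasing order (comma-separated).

637, 16483

Cutoffs at x̄ ± 2s: 7923.88 ± 2·3302.11 = [1319.66, 14528.10].
637: z = -2.21, |z| > 2 → outlier.
16483: z = 2.59, |z| > 2 → outlier.
Every other value lies within [1319.66, 14528.10].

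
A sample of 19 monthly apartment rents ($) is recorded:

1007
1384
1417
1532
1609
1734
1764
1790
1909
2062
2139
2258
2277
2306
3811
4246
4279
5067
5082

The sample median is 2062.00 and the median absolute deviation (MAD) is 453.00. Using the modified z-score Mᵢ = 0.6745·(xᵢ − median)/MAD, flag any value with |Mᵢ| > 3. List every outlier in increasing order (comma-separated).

|Mᵢ| > 3 ⇔ |xᵢ − 2062.00| > 3·453.00/0.6745 = 2014.83.
So outliers lie outside [47.17, 4076.83].
4246: M = 3.25 → outlier.
4279: M = 3.30 → outlier.
5067: M = 4.47 → outlier.
5082: M = 4.50 → outlier.

4246, 4279, 5067, 5082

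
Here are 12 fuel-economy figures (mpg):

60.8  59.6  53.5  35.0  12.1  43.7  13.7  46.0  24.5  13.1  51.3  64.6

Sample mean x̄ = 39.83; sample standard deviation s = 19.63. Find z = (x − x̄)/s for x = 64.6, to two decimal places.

z = (64.6 − 39.83) / 19.63 = 1.26.

1.26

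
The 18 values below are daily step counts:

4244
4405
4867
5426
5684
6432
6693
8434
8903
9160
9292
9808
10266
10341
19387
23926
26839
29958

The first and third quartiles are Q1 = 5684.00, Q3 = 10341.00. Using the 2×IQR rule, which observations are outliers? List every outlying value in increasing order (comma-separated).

23926, 26839, 29958

IQR = Q3 − Q1 = 10341.00 − 5684.00 = 4657.00.
Lower fence = Q1 − 2·IQR = 5684.00 − 9314.00 = -3630.00.
Upper fence = Q3 + 2·IQR = 10341.00 + 9314.00 = 19655.00.
23926 > 19655.00 → outlier.
26839 > 19655.00 → outlier.
29958 > 19655.00 → outlier.
All remaining values lie within [-3630.00, 19655.00].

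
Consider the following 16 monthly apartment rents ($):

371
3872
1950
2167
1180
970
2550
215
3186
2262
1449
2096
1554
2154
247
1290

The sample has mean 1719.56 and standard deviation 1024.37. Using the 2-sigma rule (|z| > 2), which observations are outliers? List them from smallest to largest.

3872

Cutoffs at x̄ ± 2s: 1719.56 ± 2·1024.37 = [-329.18, 3768.30].
3872: z = 2.10, |z| > 2 → outlier.
Every other value lies within [-329.18, 3768.30].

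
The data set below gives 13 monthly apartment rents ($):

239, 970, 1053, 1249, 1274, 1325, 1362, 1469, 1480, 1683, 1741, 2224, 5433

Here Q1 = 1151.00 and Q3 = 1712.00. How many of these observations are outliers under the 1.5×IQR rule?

IQR = 561.00; fences at 1151.00 − 841.50 = 309.50 and 1712.00 + 841.50 = 2553.50.
Outside the cutoffs: 239, 5433.

2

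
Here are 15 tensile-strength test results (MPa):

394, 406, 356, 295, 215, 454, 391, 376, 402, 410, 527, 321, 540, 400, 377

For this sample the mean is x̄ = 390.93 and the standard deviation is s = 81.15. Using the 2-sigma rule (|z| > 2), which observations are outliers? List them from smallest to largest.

Cutoffs at x̄ ± 2s: 390.93 ± 2·81.15 = [228.63, 553.23].
215: z = -2.17, |z| > 2 → outlier.
Every other value lies within [228.63, 553.23].

215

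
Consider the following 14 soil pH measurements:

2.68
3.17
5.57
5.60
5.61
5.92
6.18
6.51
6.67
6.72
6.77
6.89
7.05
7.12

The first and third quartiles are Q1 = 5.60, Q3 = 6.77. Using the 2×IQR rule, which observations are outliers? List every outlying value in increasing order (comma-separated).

IQR = Q3 − Q1 = 6.77 − 5.60 = 1.17.
Lower fence = Q1 − 2·IQR = 5.60 − 2.34 = 3.26.
Upper fence = Q3 + 2·IQR = 6.77 + 2.34 = 9.11.
2.68 < 3.26 → outlier.
3.17 < 3.26 → outlier.
All remaining values lie within [3.26, 9.11].

2.68, 3.17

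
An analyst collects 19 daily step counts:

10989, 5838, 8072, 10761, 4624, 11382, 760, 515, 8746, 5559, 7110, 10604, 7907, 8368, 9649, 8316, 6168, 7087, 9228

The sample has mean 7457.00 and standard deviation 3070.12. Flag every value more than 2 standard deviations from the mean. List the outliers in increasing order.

Cutoffs at x̄ ± 2s: 7457.00 ± 2·3070.12 = [1316.76, 13597.24].
515: z = -2.26, |z| > 2 → outlier.
760: z = -2.18, |z| > 2 → outlier.
Every other value lies within [1316.76, 13597.24].

515, 760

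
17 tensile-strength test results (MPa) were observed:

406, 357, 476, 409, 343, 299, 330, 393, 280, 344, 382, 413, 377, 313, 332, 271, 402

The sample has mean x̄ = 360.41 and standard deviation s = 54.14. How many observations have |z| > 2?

Cutoffs: x̄ ± 2s = [252.13, 468.69].
Outside the cutoffs: 476.

1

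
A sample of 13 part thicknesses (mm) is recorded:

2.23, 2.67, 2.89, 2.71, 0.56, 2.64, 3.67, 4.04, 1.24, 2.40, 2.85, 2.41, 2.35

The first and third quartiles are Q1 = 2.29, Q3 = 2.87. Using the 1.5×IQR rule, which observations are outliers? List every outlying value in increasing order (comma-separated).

0.56, 1.24, 4.04

IQR = Q3 − Q1 = 2.87 − 2.29 = 0.58.
Lower fence = Q1 − 1.5·IQR = 2.29 − 0.87 = 1.42.
Upper fence = Q3 + 1.5·IQR = 2.87 + 0.87 = 3.74.
0.56 < 1.42 → outlier.
1.24 < 1.42 → outlier.
4.04 > 3.74 → outlier.
All remaining values lie within [1.42, 3.74].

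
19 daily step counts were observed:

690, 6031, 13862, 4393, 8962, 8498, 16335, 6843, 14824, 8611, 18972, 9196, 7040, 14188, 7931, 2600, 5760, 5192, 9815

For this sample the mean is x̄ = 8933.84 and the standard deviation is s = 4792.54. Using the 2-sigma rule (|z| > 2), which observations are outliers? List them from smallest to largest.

18972

Cutoffs at x̄ ± 2s: 8933.84 ± 2·4792.54 = [-651.24, 18518.92].
18972: z = 2.09, |z| > 2 → outlier.
Every other value lies within [-651.24, 18518.92].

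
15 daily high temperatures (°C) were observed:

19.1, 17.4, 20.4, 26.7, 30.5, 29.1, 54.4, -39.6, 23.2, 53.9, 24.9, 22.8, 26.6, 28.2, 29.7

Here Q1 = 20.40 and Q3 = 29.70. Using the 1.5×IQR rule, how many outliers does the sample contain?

3

IQR = 9.30; fences at 20.40 − 13.95 = 6.45 and 29.70 + 13.95 = 43.65.
Outside the cutoffs: -39.6, 53.9, 54.4.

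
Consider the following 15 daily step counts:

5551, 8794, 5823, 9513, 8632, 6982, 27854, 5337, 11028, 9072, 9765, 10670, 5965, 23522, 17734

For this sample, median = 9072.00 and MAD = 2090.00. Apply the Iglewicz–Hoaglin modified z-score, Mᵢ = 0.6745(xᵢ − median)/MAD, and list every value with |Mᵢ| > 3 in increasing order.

23522, 27854

|Mᵢ| > 3 ⇔ |xᵢ − 9072.00| > 3·2090.00/0.6745 = 9295.77.
So outliers lie outside [-223.77, 18367.77].
23522: M = 4.66 → outlier.
27854: M = 6.06 → outlier.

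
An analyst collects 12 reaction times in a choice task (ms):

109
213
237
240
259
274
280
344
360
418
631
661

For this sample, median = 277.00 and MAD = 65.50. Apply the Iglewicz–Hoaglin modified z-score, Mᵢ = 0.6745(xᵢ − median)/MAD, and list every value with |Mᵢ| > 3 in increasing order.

631, 661

|Mᵢ| > 3 ⇔ |xᵢ − 277.00| > 3·65.50/0.6745 = 291.33.
So outliers lie outside [-14.33, 568.33].
631: M = 3.65 → outlier.
661: M = 3.95 → outlier.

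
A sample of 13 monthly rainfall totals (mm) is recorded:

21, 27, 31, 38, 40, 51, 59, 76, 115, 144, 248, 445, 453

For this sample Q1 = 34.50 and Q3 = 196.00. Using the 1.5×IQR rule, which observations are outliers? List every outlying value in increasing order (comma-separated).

IQR = Q3 − Q1 = 196.00 − 34.50 = 161.50.
Lower fence = Q1 − 1.5·IQR = 34.50 − 242.25 = -207.75.
Upper fence = Q3 + 1.5·IQR = 196.00 + 242.25 = 438.25.
445 > 438.25 → outlier.
453 > 438.25 → outlier.
All remaining values lie within [-207.75, 438.25].

445, 453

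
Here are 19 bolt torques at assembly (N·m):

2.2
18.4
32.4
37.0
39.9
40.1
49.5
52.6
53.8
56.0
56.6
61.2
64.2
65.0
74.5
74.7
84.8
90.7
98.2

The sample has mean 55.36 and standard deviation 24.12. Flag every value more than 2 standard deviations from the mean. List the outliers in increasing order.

2.2

Cutoffs at x̄ ± 2s: 55.36 ± 2·24.12 = [7.12, 103.60].
2.2: z = -2.20, |z| > 2 → outlier.
Every other value lies within [7.12, 103.60].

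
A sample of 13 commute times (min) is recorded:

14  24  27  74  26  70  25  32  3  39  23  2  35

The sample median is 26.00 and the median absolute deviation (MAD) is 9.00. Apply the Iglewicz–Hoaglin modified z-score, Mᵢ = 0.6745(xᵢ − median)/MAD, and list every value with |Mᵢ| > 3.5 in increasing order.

74

|Mᵢ| > 3.5 ⇔ |xᵢ − 26.00| > 3.5·9.00/0.6745 = 46.70.
So outliers lie outside [-20.70, 72.70].
74: M = 3.60 → outlier.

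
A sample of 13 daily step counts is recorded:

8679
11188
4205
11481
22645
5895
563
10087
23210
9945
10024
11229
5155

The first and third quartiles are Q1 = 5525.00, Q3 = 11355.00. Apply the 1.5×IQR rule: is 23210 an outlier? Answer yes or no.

IQR = Q3 − Q1 = 11355.00 − 5525.00 = 5830.00.
Lower fence = Q1 − 1.5·IQR = 5525.00 − 8745.00 = -3220.00.
Upper fence = Q3 + 1.5·IQR = 11355.00 + 8745.00 = 20100.00.
23210 lies above the upper fence.

yes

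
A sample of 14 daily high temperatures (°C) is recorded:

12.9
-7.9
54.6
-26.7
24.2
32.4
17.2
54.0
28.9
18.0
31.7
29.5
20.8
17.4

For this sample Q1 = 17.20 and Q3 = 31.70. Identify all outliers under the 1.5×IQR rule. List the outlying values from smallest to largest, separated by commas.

IQR = Q3 − Q1 = 31.70 − 17.20 = 14.50.
Lower fence = Q1 − 1.5·IQR = 17.20 − 21.75 = -4.55.
Upper fence = Q3 + 1.5·IQR = 31.70 + 21.75 = 53.45.
-26.7 < -4.55 → outlier.
-7.9 < -4.55 → outlier.
54.0 > 53.45 → outlier.
54.6 > 53.45 → outlier.
All remaining values lie within [-4.55, 53.45].

-26.7, -7.9, 54.0, 54.6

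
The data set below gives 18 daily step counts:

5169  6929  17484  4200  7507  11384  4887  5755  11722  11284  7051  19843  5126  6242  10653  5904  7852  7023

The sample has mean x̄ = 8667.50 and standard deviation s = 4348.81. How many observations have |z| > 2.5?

Cutoffs: x̄ ± 2.5s = [-2204.525, 19539.525].
Outside the cutoffs: 19843.

1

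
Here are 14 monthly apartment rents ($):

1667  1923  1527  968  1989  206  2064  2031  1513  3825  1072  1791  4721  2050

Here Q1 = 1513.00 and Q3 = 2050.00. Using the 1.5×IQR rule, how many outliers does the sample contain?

IQR = 537.00; fences at 1513.00 − 805.50 = 707.50 and 2050.00 + 805.50 = 2855.50.
Outside the cutoffs: 206, 3825, 4721.

3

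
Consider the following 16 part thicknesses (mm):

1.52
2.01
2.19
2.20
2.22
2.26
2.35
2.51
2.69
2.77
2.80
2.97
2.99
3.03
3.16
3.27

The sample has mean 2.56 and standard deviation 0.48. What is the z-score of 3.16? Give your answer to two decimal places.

z = (3.16 − 2.56) / 0.48 = 1.25.

1.25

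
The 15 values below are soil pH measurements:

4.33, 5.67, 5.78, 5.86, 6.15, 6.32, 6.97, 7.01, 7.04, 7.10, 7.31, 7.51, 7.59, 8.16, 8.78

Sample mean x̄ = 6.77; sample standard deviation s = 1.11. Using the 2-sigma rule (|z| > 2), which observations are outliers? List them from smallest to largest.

4.33

Cutoffs at x̄ ± 2s: 6.77 ± 2·1.11 = [4.55, 8.99].
4.33: z = -2.20, |z| > 2 → outlier.
Every other value lies within [4.55, 8.99].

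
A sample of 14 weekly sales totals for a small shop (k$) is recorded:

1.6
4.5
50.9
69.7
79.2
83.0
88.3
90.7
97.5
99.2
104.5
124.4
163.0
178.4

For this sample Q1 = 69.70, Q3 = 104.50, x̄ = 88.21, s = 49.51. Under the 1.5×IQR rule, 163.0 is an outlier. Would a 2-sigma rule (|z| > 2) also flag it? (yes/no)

no

z = (163.0 − 88.21) / 49.51 = 1.51.
|z| = 1.51 ≤ 2.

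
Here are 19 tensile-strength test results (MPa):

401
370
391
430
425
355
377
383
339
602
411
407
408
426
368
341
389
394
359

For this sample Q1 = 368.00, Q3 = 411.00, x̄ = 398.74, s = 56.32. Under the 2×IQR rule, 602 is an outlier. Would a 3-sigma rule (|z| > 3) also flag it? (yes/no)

z = (602 − 398.74) / 56.32 = 3.61.
|z| = 3.61 > 3.

yes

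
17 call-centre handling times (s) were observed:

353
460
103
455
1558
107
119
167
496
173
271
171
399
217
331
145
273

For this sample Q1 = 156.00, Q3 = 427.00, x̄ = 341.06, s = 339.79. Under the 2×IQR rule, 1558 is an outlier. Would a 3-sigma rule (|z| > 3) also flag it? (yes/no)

z = (1558 − 341.06) / 339.79 = 3.58.
|z| = 3.58 > 3.

yes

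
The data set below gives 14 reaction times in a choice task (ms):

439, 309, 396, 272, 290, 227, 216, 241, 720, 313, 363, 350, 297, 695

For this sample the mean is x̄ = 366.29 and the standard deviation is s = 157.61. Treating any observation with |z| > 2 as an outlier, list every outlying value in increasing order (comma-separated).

Cutoffs at x̄ ± 2s: 366.29 ± 2·157.61 = [51.07, 681.51].
695: z = 2.09, |z| > 2 → outlier.
720: z = 2.24, |z| > 2 → outlier.
Every other value lies within [51.07, 681.51].

695, 720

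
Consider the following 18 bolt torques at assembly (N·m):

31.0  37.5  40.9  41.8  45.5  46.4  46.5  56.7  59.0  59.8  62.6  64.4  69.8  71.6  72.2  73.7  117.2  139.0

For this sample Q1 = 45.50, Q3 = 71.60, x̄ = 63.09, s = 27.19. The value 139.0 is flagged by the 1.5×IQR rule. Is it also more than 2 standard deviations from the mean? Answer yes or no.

yes

z = (139.0 − 63.09) / 27.19 = 2.79.
|z| = 2.79 > 2.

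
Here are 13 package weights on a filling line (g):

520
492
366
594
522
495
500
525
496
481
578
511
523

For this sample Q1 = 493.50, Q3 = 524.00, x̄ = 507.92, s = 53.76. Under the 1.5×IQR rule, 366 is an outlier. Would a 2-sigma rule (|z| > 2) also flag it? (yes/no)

z = (366 − 507.92) / 53.76 = -2.64.
|z| = 2.64 > 2.

yes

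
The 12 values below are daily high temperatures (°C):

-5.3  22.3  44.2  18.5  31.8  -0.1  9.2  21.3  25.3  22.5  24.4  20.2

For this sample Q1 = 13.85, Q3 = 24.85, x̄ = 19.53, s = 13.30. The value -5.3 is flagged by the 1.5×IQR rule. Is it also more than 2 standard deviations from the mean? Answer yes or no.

no

z = (-5.3 − 19.53) / 13.30 = -1.87.
|z| = 1.87 ≤ 2.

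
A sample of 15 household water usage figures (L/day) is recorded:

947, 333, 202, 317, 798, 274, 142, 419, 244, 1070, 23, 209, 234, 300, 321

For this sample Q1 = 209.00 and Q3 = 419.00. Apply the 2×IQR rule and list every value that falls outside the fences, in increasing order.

947, 1070

IQR = Q3 − Q1 = 419.00 − 209.00 = 210.00.
Lower fence = Q1 − 2·IQR = 209.00 − 420.00 = -211.00.
Upper fence = Q3 + 2·IQR = 419.00 + 420.00 = 839.00.
947 > 839.00 → outlier.
1070 > 839.00 → outlier.
All remaining values lie within [-211.00, 839.00].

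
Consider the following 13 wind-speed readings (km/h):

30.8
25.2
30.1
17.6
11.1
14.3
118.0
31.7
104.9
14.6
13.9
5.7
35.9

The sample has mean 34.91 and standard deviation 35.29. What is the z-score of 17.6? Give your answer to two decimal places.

-0.49

z = (17.6 − 34.91) / 35.29 = -0.49.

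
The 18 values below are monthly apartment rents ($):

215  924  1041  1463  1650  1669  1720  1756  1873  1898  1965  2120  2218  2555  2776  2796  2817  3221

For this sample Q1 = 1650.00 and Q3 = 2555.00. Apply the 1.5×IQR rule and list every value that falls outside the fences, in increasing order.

IQR = Q3 − Q1 = 2555.00 − 1650.00 = 905.00.
Lower fence = Q1 − 1.5·IQR = 1650.00 − 1357.50 = 292.50.
Upper fence = Q3 + 1.5·IQR = 2555.00 + 1357.50 = 3912.50.
215 < 292.50 → outlier.
All remaining values lie within [292.50, 3912.50].

215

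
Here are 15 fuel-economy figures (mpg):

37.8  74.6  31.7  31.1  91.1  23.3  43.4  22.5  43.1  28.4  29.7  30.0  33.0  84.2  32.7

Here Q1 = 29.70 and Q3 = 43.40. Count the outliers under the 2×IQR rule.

IQR = 13.70; fences at 29.70 − 27.40 = 2.30 and 43.40 + 27.40 = 70.80.
Outside the cutoffs: 74.6, 84.2, 91.1.

3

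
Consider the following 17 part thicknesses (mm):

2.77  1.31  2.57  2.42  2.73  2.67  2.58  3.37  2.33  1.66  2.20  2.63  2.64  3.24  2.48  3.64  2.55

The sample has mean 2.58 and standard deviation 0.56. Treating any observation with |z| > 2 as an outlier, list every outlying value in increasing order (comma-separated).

1.31

Cutoffs at x̄ ± 2s: 2.58 ± 2·0.56 = [1.46, 3.70].
1.31: z = -2.27, |z| > 2 → outlier.
Every other value lies within [1.46, 3.70].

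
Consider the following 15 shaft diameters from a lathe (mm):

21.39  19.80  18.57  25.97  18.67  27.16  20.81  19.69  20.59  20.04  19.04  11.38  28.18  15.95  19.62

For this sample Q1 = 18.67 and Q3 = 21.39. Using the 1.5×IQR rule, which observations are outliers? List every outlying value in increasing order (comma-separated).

IQR = Q3 − Q1 = 21.39 − 18.67 = 2.72.
Lower fence = Q1 − 1.5·IQR = 18.67 − 4.08 = 14.59.
Upper fence = Q3 + 1.5·IQR = 21.39 + 4.08 = 25.47.
11.38 < 14.59 → outlier.
25.97 > 25.47 → outlier.
27.16 > 25.47 → outlier.
28.18 > 25.47 → outlier.
All remaining values lie within [14.59, 25.47].

11.38, 25.97, 27.16, 28.18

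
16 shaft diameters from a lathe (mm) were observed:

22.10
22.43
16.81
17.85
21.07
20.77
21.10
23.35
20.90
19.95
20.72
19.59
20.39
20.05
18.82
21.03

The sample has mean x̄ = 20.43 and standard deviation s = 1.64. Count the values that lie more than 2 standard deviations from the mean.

Cutoffs: x̄ ± 2s = [17.15, 23.71].
Outside the cutoffs: 16.81.

1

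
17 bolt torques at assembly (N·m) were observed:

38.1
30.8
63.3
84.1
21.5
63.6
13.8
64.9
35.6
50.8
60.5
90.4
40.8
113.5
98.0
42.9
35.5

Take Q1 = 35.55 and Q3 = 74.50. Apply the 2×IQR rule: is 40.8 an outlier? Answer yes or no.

no

IQR = Q3 − Q1 = 74.50 − 35.55 = 38.95.
Lower fence = Q1 − 2·IQR = 35.55 − 77.90 = -42.35.
Upper fence = Q3 + 2·IQR = 74.50 + 77.90 = 152.40.
40.8 lies within [-42.35, 152.40].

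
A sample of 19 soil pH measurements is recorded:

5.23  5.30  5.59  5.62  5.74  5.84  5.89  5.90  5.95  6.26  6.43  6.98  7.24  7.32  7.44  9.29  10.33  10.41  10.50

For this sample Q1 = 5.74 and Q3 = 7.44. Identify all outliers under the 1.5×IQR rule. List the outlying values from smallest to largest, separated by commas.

IQR = Q3 − Q1 = 7.44 − 5.74 = 1.70.
Lower fence = Q1 − 1.5·IQR = 5.74 − 2.55 = 3.19.
Upper fence = Q3 + 1.5·IQR = 7.44 + 2.55 = 9.99.
10.33 > 9.99 → outlier.
10.41 > 9.99 → outlier.
10.50 > 9.99 → outlier.
All remaining values lie within [3.19, 9.99].

10.33, 10.41, 10.50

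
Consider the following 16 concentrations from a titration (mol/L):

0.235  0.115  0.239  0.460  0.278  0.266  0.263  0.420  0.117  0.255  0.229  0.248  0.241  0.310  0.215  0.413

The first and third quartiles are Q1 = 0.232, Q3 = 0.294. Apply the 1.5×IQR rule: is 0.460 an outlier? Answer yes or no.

IQR = Q3 − Q1 = 0.294 − 0.232 = 0.062.
Lower fence = Q1 − 1.5·IQR = 0.232 − 0.093 = 0.139.
Upper fence = Q3 + 1.5·IQR = 0.294 + 0.093 = 0.387.
0.460 lies above the upper fence.

yes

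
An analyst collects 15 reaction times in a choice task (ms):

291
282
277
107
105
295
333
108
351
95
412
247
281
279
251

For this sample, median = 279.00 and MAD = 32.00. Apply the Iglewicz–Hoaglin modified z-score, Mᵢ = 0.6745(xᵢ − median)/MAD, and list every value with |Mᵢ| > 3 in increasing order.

95, 105, 107, 108

|Mᵢ| > 3 ⇔ |xᵢ − 279.00| > 3·32.00/0.6745 = 142.33.
So outliers lie outside [136.67, 421.33].
95: M = -3.88 → outlier.
105: M = -3.67 → outlier.
107: M = -3.63 → outlier.
108: M = -3.60 → outlier.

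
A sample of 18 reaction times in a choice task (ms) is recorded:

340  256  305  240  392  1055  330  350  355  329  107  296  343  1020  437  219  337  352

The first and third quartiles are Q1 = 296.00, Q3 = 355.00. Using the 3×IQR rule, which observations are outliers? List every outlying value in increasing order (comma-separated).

107, 1020, 1055

IQR = Q3 − Q1 = 355.00 − 296.00 = 59.00.
Lower fence = Q1 − 3·IQR = 296.00 − 177.00 = 119.00.
Upper fence = Q3 + 3·IQR = 355.00 + 177.00 = 532.00.
107 < 119.00 → outlier.
1020 > 532.00 → outlier.
1055 > 532.00 → outlier.
All remaining values lie within [119.00, 532.00].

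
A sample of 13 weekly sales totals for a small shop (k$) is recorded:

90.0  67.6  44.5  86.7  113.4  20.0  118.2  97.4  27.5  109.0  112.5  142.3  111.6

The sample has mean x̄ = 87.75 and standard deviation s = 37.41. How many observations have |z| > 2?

Cutoffs: x̄ ± 2s = [12.93, 162.57].
Every value lies within the cutoffs.

0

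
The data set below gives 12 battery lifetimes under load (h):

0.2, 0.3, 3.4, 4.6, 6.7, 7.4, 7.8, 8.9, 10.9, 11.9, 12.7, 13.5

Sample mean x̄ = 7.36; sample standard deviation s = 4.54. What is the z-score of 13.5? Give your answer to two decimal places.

z = (13.5 − 7.36) / 4.54 = 1.35.

1.35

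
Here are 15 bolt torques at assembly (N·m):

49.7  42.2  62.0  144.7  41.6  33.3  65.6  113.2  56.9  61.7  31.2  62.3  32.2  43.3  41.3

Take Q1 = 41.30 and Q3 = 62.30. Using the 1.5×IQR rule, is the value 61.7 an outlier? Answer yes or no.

IQR = Q3 − Q1 = 62.30 − 41.30 = 21.00.
Lower fence = Q1 − 1.5·IQR = 41.30 − 31.50 = 9.80.
Upper fence = Q3 + 1.5·IQR = 62.30 + 31.50 = 93.80.
61.7 lies within [9.80, 93.80].

no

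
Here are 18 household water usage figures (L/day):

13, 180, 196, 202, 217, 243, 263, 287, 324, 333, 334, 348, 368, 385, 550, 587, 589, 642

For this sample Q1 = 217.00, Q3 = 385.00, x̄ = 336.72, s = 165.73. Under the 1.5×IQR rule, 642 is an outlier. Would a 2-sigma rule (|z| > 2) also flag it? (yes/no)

no

z = (642 − 336.72) / 165.73 = 1.84.
|z| = 1.84 ≤ 2.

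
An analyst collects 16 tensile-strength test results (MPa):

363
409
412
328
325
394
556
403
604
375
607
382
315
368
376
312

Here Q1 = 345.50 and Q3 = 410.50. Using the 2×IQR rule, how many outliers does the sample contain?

IQR = 65.00; fences at 345.50 − 130.00 = 215.50 and 410.50 + 130.00 = 540.50.
Outside the cutoffs: 556, 604, 607.

3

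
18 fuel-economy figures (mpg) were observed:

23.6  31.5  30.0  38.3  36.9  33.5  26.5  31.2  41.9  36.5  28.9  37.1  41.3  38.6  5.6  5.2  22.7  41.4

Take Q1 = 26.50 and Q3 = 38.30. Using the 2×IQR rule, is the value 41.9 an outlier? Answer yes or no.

IQR = Q3 − Q1 = 38.30 − 26.50 = 11.80.
Lower fence = Q1 − 2·IQR = 26.50 − 23.60 = 2.90.
Upper fence = Q3 + 2·IQR = 38.30 + 23.60 = 61.90.
41.9 lies within [2.90, 61.90].

no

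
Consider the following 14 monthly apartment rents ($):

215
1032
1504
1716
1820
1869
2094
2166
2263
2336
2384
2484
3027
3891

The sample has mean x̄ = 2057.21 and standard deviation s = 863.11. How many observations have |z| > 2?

2

Cutoffs: x̄ ± 2s = [330.99, 3783.43].
Outside the cutoffs: 215, 3891.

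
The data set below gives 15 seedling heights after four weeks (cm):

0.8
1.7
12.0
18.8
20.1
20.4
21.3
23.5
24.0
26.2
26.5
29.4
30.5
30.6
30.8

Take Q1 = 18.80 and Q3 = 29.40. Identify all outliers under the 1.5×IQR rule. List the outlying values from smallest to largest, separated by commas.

0.8, 1.7

IQR = Q3 − Q1 = 29.40 − 18.80 = 10.60.
Lower fence = Q1 − 1.5·IQR = 18.80 − 15.90 = 2.90.
Upper fence = Q3 + 1.5·IQR = 29.40 + 15.90 = 45.30.
0.8 < 2.90 → outlier.
1.7 < 2.90 → outlier.
All remaining values lie within [2.90, 45.30].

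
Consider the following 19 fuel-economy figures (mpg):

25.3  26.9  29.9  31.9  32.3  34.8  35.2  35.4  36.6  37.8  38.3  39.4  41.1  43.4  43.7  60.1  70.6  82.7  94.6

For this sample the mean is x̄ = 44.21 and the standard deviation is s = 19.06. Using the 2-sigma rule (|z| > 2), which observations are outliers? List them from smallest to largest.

82.7, 94.6

Cutoffs at x̄ ± 2s: 44.21 ± 2·19.06 = [6.09, 82.33].
82.7: z = 2.02, |z| > 2 → outlier.
94.6: z = 2.64, |z| > 2 → outlier.
Every other value lies within [6.09, 82.33].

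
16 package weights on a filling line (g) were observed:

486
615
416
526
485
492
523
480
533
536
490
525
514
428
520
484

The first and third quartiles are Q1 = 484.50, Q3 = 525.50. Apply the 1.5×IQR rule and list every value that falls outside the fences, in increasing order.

416, 615

IQR = Q3 − Q1 = 525.50 − 484.50 = 41.00.
Lower fence = Q1 − 1.5·IQR = 484.50 − 61.50 = 423.00.
Upper fence = Q3 + 1.5·IQR = 525.50 + 61.50 = 587.00.
416 < 423.00 → outlier.
615 > 587.00 → outlier.
All remaining values lie within [423.00, 587.00].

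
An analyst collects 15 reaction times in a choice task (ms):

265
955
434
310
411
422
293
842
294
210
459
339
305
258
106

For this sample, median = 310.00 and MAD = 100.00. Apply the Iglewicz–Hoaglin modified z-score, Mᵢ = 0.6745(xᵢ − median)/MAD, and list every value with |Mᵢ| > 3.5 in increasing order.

842, 955

|Mᵢ| > 3.5 ⇔ |xᵢ − 310.00| > 3.5·100.00/0.6745 = 518.90.
So outliers lie outside [-208.90, 828.90].
842: M = 3.59 → outlier.
955: M = 4.35 → outlier.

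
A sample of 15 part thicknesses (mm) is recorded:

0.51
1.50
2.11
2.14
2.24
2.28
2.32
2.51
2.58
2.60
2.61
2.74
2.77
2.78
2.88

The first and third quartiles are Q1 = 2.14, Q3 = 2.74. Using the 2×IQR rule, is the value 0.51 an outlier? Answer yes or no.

yes

IQR = Q3 − Q1 = 2.74 − 2.14 = 0.60.
Lower fence = Q1 − 2·IQR = 2.14 − 1.20 = 0.94.
Upper fence = Q3 + 2·IQR = 2.74 + 1.20 = 3.94.
0.51 lies below the lower fence.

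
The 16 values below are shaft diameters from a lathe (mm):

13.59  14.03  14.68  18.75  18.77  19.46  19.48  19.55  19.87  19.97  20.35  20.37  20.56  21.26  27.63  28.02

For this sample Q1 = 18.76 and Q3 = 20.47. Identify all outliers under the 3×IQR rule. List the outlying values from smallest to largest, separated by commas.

13.59, 27.63, 28.02

IQR = Q3 − Q1 = 20.47 − 18.76 = 1.71.
Lower fence = Q1 − 3·IQR = 18.76 − 5.13 = 13.63.
Upper fence = Q3 + 3·IQR = 20.47 + 5.13 = 25.60.
13.59 < 13.63 → outlier.
27.63 > 25.60 → outlier.
28.02 > 25.60 → outlier.
All remaining values lie within [13.63, 25.60].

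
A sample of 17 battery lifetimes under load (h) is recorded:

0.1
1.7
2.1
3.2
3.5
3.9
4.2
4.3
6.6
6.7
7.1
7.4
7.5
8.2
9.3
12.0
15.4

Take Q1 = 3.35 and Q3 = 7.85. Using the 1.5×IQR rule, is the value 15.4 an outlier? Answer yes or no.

yes

IQR = Q3 − Q1 = 7.85 − 3.35 = 4.50.
Lower fence = Q1 − 1.5·IQR = 3.35 − 6.75 = -3.40.
Upper fence = Q3 + 1.5·IQR = 7.85 + 6.75 = 14.60.
15.4 lies above the upper fence.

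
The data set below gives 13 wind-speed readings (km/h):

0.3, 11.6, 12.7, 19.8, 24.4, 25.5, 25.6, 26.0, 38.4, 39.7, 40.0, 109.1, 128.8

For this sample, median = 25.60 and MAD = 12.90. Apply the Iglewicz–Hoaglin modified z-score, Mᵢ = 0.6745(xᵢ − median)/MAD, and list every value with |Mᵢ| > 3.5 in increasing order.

|Mᵢ| > 3.5 ⇔ |xᵢ − 25.60| > 3.5·12.90/0.6745 = 66.94.
So outliers lie outside [-41.34, 92.54].
109.1: M = 4.37 → outlier.
128.8: M = 5.40 → outlier.

109.1, 128.8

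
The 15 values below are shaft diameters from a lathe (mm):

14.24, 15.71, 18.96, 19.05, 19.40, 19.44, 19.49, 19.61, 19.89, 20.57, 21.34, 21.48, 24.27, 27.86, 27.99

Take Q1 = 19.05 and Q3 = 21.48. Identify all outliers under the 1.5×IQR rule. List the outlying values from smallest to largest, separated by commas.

14.24, 27.86, 27.99

IQR = Q3 − Q1 = 21.48 − 19.05 = 2.43.
Lower fence = Q1 − 1.5·IQR = 19.05 − 3.645 = 15.405.
Upper fence = Q3 + 1.5·IQR = 21.48 + 3.645 = 25.125.
14.24 < 15.405 → outlier.
27.86 > 25.125 → outlier.
27.99 > 25.125 → outlier.
All remaining values lie within [15.405, 25.125].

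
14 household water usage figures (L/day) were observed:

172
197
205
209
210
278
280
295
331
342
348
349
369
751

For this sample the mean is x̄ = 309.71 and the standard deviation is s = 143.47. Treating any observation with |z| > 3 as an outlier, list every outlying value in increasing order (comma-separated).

Cutoffs at x̄ ± 3s: 309.71 ± 3·143.47 = [-120.70, 740.12].
751: z = 3.08, |z| > 3 → outlier.
Every other value lies within [-120.70, 740.12].

751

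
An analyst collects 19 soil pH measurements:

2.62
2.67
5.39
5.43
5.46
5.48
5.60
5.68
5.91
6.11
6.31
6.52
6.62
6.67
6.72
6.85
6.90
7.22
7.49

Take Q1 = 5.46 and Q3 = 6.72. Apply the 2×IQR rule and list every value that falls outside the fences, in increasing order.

IQR = Q3 − Q1 = 6.72 − 5.46 = 1.26.
Lower fence = Q1 − 2·IQR = 5.46 − 2.52 = 2.94.
Upper fence = Q3 + 2·IQR = 6.72 + 2.52 = 9.24.
2.62 < 2.94 → outlier.
2.67 < 2.94 → outlier.
All remaining values lie within [2.94, 9.24].

2.62, 2.67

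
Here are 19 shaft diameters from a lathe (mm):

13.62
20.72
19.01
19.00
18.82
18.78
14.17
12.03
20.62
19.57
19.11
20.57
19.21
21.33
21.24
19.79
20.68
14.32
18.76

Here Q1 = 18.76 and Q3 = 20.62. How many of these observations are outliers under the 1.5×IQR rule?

4

IQR = 1.86; fences at 18.76 − 2.79 = 15.97 and 20.62 + 2.79 = 23.41.
Outside the cutoffs: 12.03, 13.62, 14.17, 14.32.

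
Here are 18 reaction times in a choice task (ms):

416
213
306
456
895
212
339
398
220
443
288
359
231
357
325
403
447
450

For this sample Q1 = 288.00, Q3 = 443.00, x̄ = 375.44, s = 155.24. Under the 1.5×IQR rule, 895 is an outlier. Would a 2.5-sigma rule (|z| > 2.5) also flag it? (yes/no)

z = (895 − 375.44) / 155.24 = 3.35.
|z| = 3.35 > 2.5.

yes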